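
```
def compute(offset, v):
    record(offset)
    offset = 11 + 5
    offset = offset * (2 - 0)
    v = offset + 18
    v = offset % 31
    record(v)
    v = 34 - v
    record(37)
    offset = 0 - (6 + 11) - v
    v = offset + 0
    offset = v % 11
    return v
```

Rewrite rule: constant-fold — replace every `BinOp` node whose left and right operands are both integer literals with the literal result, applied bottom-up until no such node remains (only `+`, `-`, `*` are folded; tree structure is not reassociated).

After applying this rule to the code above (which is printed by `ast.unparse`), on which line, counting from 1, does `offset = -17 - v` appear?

10

Transformed code:
def compute(offset, v):
    record(offset)
    offset = 16
    offset = offset * 2
    v = offset + 18
    v = offset % 31
    record(v)
    v = 34 - v
    record(37)
    offset = -17 - v
    v = offset + 0
    offset = v % 11
    return v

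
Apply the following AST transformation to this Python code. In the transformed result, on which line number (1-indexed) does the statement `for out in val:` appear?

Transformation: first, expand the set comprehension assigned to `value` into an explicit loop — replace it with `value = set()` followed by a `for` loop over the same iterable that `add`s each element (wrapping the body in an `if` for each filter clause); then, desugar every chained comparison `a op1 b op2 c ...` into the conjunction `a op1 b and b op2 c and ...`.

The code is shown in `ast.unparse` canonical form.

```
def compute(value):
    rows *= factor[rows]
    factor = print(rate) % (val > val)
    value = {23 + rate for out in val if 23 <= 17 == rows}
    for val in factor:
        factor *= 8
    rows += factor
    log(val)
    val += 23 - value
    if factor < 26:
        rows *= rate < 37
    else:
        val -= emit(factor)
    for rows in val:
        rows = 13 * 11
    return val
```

Transformed code:
def compute(value):
    rows *= factor[rows]
    factor = print(rate) % (val > val)
    value = set()
    for out in val:
        if 23 <= 17 and 17 == rows:
            value.add(23 + rate)
    for val in factor:
        factor *= 8
    rows += factor
    log(val)
    val += 23 - value
    if factor < 26:
        rows *= rate < 37
    else:
        val -= emit(factor)
    for rows in val:
        rows = 13 * 11
    return val

5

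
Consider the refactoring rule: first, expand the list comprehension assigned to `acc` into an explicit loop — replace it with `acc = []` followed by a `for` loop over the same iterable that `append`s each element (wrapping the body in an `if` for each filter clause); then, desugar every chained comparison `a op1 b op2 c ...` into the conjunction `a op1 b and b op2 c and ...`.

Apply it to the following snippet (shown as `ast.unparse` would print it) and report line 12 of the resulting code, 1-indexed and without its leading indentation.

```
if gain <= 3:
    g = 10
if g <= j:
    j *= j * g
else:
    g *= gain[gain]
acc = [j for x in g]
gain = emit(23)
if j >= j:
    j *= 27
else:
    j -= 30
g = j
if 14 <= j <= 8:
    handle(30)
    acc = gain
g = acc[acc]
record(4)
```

Transformed code:
if gain <= 3:
    g = 10
if g <= j:
    j *= j * g
else:
    g *= gain[gain]
acc = []
for x in g:
    acc.append(j)
gain = emit(23)
if j >= j:
    j *= 27
else:
    j -= 30
g = j
if 14 <= j and j <= 8:
    handle(30)
    acc = gain
g = acc[acc]
record(4)

j *= 27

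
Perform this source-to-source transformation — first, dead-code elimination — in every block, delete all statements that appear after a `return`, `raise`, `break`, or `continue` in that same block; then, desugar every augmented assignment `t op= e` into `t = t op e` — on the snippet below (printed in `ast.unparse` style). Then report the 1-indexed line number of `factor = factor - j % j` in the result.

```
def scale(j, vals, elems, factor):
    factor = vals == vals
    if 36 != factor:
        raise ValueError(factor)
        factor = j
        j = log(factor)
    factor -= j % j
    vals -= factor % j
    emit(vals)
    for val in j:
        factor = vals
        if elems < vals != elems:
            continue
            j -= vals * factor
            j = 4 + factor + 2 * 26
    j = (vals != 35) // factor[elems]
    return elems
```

Transformed code:
def scale(j, vals, elems, factor):
    factor = vals == vals
    if 36 != factor:
        raise ValueError(factor)
    factor = factor - j % j
    vals = vals - factor % j
    emit(vals)
    for val in j:
        factor = vals
        if elems < vals != elems:
            continue
    j = (vals != 35) // factor[elems]
    return elems

5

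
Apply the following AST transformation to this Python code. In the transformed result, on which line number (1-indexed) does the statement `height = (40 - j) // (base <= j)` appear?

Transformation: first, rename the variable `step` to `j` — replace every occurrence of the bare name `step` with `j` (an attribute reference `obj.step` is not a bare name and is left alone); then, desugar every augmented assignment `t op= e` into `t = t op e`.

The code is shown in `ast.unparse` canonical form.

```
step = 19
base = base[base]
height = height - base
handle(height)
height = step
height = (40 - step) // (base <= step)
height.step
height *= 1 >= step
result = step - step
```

6

Transformed code:
j = 19
base = base[base]
height = height - base
handle(height)
height = j
height = (40 - j) // (base <= j)
height.step
height = height * (1 >= j)
result = j - j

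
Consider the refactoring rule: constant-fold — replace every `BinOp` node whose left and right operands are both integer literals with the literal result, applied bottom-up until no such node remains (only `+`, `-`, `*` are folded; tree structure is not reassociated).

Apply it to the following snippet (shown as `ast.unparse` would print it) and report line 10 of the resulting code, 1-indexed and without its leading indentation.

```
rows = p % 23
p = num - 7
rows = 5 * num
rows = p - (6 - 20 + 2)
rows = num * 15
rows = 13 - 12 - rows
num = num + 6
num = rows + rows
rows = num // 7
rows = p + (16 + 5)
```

rows = p + 21

Transformed code:
rows = p % 23
p = num - 7
rows = 5 * num
rows = p - -12
rows = num * 15
rows = 1 - rows
num = num + 6
num = rows + rows
rows = num // 7
rows = p + 21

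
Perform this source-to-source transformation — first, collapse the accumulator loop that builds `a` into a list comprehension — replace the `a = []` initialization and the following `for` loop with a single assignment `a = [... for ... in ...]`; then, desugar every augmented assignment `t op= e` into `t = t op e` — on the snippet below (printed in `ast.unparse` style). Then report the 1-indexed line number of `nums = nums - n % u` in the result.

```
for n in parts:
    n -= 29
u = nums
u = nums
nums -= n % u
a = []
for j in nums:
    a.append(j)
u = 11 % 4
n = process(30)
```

5

Transformed code:
for n in parts:
    n = n - 29
u = nums
u = nums
nums = nums - n % u
a = [j for j in nums]
u = 11 % 4
n = process(30)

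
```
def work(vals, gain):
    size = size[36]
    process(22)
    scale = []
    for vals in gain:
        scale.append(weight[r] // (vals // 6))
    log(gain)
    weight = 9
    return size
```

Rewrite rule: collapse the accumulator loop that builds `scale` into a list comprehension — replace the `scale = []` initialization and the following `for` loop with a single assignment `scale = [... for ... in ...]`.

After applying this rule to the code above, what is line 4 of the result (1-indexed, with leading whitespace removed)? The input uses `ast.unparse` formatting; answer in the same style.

scale = [weight[r] // (vals // 6) for vals in gain]

Transformed code:
def work(vals, gain):
    size = size[36]
    process(22)
    scale = [weight[r] // (vals // 6) for vals in gain]
    log(gain)
    weight = 9
    return size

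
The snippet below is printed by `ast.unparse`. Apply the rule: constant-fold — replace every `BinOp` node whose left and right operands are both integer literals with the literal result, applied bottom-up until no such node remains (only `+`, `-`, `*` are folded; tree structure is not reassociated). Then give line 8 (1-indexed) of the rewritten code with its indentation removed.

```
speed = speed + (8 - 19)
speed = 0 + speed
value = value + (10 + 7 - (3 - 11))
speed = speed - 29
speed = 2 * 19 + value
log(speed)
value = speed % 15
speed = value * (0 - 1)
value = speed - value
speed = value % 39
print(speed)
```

Transformed code:
speed = speed + -11
speed = 0 + speed
value = value + 25
speed = speed - 29
speed = 38 + value
log(speed)
value = speed % 15
speed = value * -1
value = speed - value
speed = value % 39
print(speed)

speed = value * -1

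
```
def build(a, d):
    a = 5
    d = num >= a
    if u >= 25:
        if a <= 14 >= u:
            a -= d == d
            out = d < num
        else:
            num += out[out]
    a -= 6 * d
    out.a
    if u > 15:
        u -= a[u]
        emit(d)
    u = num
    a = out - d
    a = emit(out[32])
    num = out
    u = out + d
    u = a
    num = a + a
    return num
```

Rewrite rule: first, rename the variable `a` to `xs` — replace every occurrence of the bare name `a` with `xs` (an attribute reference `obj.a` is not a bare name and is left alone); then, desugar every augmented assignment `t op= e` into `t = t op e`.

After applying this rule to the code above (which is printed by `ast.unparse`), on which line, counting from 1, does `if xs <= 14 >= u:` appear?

Transformed code:
def build(xs, d):
    xs = 5
    d = num >= xs
    if u >= 25:
        if xs <= 14 >= u:
            xs = xs - (d == d)
            out = d < num
        else:
            num = num + out[out]
    xs = xs - 6 * d
    out.a
    if u > 15:
        u = u - xs[u]
        emit(d)
    u = num
    xs = out - d
    xs = emit(out[32])
    num = out
    u = out + d
    u = xs
    num = xs + xs
    return num

5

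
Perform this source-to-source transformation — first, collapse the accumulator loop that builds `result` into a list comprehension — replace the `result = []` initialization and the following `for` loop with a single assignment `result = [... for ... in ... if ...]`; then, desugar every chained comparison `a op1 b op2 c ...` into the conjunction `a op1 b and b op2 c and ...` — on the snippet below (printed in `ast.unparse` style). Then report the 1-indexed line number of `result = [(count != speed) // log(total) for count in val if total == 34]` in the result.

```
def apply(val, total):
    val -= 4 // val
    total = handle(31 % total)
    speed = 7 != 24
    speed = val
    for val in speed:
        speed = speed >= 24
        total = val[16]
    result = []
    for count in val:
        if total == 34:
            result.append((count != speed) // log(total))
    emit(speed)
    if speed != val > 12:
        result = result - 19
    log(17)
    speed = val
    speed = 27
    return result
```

Transformed code:
def apply(val, total):
    val -= 4 // val
    total = handle(31 % total)
    speed = 7 != 24
    speed = val
    for val in speed:
        speed = speed >= 24
        total = val[16]
    result = [(count != speed) // log(total) for count in val if total == 34]
    emit(speed)
    if speed != val and val > 12:
        result = result - 19
    log(17)
    speed = val
    speed = 27
    return result

9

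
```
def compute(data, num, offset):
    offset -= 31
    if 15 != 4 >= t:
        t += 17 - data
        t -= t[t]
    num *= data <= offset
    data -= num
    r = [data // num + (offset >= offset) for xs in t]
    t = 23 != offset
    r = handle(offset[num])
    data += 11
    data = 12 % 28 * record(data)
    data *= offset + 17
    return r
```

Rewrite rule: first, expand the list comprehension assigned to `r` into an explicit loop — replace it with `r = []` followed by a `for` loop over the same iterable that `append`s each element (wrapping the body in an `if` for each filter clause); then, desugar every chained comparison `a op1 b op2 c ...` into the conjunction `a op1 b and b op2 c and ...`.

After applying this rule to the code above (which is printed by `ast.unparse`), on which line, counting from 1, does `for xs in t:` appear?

9

Transformed code:
def compute(data, num, offset):
    offset -= 31
    if 15 != 4 and 4 >= t:
        t += 17 - data
        t -= t[t]
    num *= data <= offset
    data -= num
    r = []
    for xs in t:
        r.append(data // num + (offset >= offset))
    t = 23 != offset
    r = handle(offset[num])
    data += 11
    data = 12 % 28 * record(data)
    data *= offset + 17
    return r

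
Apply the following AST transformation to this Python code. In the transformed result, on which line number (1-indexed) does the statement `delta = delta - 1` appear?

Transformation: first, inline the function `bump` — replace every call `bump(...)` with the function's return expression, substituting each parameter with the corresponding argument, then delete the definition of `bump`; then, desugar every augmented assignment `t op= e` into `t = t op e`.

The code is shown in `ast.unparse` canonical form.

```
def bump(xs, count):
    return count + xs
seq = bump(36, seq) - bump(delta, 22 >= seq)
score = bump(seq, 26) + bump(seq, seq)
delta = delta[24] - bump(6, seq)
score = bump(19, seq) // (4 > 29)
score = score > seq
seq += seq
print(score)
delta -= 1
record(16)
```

Transformed code:
seq = seq + 36 - ((22 >= seq) + delta)
score = 26 + seq + (seq + seq)
delta = delta[24] - (seq + 6)
score = (seq + 19) // (4 > 29)
score = score > seq
seq = seq + seq
print(score)
delta = delta - 1
record(16)

8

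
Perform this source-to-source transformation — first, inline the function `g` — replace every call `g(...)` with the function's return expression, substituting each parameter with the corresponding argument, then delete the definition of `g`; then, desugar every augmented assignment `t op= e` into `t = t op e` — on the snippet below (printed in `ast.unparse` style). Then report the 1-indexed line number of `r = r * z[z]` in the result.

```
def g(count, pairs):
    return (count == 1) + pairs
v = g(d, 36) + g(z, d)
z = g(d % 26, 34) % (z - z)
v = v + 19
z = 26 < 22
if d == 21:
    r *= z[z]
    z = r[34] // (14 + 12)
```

6

Transformed code:
v = (d == 1) + 36 + ((z == 1) + d)
z = ((d % 26 == 1) + 34) % (z - z)
v = v + 19
z = 26 < 22
if d == 21:
    r = r * z[z]
    z = r[34] // (14 + 12)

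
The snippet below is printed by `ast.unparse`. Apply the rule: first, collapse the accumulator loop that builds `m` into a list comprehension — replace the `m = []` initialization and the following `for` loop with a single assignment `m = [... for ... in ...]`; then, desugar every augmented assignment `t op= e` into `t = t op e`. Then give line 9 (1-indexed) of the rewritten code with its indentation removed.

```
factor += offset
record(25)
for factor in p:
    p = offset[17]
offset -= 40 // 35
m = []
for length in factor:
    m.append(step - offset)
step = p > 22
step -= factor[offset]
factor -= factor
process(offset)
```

Transformed code:
factor = factor + offset
record(25)
for factor in p:
    p = offset[17]
offset = offset - 40 // 35
m = [step - offset for length in factor]
step = p > 22
step = step - factor[offset]
factor = factor - factor
process(offset)

factor = factor - factor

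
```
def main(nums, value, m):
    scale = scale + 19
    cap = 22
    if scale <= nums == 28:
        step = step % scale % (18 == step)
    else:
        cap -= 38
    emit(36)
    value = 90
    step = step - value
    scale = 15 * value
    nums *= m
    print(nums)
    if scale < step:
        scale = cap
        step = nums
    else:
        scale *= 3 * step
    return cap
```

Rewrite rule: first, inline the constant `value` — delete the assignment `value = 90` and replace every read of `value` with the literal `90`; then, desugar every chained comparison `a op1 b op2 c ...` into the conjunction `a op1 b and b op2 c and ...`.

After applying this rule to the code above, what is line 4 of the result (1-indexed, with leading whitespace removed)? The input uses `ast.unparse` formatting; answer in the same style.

Transformed code:
def main(nums, value, m):
    scale = scale + 19
    cap = 22
    if scale <= nums and nums == 28:
        step = step % scale % (18 == step)
    else:
        cap -= 38
    emit(36)
    step = step - 90
    scale = 15 * 90
    nums *= m
    print(nums)
    if scale < step:
        scale = cap
        step = nums
    else:
        scale *= 3 * step
    return cap

if scale <= nums and nums == 28:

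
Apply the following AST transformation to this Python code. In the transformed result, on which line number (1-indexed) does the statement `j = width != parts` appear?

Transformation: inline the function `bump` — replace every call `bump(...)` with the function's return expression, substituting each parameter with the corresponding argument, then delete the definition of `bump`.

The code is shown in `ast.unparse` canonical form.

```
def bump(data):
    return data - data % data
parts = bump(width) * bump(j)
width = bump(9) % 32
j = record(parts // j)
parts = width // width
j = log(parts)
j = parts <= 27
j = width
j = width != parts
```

8

Transformed code:
parts = (width - width % width) * (j - j % j)
width = (9 - 9 % 9) % 32
j = record(parts // j)
parts = width // width
j = log(parts)
j = parts <= 27
j = width
j = width != parts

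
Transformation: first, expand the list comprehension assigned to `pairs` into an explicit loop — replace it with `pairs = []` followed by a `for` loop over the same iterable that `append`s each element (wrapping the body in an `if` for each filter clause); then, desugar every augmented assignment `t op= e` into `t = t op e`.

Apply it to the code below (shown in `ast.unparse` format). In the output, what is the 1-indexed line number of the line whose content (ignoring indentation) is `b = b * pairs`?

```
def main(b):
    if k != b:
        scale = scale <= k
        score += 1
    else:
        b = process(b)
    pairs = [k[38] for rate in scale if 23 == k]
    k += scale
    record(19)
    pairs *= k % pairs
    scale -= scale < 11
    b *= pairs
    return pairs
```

Transformed code:
def main(b):
    if k != b:
        scale = scale <= k
        score = score + 1
    else:
        b = process(b)
    pairs = []
    for rate in scale:
        if 23 == k:
            pairs.append(k[38])
    k = k + scale
    record(19)
    pairs = pairs * (k % pairs)
    scale = scale - (scale < 11)
    b = b * pairs
    return pairs

15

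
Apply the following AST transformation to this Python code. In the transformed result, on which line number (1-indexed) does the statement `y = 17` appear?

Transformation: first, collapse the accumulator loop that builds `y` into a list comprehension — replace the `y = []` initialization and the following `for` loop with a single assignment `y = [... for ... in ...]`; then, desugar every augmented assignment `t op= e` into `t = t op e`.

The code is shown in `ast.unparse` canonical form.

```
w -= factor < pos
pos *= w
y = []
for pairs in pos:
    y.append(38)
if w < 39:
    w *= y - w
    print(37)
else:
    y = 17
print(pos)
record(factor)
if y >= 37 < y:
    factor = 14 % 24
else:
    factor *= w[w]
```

Transformed code:
w = w - (factor < pos)
pos = pos * w
y = [38 for pairs in pos]
if w < 39:
    w = w * (y - w)
    print(37)
else:
    y = 17
print(pos)
record(factor)
if y >= 37 < y:
    factor = 14 % 24
else:
    factor = factor * w[w]

8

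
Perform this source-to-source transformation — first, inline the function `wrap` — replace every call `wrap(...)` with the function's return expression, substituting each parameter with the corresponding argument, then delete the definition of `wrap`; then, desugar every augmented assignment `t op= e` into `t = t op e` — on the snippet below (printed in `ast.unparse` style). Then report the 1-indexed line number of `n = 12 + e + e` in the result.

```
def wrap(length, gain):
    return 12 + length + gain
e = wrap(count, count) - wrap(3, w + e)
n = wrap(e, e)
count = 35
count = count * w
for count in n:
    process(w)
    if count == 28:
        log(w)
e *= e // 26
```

Transformed code:
e = 12 + count + count - (12 + 3 + (w + e))
n = 12 + e + e
count = 35
count = count * w
for count in n:
    process(w)
    if count == 28:
        log(w)
e = e * (e // 26)

2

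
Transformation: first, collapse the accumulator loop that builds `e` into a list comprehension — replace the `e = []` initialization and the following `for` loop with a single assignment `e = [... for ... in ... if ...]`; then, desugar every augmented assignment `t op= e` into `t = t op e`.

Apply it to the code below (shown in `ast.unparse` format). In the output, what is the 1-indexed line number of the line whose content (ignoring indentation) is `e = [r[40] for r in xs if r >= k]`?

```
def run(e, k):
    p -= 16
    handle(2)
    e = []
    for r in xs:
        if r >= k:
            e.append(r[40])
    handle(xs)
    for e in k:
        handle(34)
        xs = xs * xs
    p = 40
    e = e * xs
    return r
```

4

Transformed code:
def run(e, k):
    p = p - 16
    handle(2)
    e = [r[40] for r in xs if r >= k]
    handle(xs)
    for e in k:
        handle(34)
        xs = xs * xs
    p = 40
    e = e * xs
    return r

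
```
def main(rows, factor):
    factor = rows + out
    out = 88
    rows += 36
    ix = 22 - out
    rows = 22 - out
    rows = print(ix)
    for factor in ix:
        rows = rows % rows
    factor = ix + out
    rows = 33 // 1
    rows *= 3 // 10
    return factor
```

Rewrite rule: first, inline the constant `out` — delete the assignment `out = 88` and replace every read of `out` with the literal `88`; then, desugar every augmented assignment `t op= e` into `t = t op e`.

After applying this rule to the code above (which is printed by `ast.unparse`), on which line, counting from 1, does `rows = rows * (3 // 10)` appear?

11

Transformed code:
def main(rows, factor):
    factor = rows + 88
    rows = rows + 36
    ix = 22 - 88
    rows = 22 - 88
    rows = print(ix)
    for factor in ix:
        rows = rows % rows
    factor = ix + 88
    rows = 33 // 1
    rows = rows * (3 // 10)
    return factor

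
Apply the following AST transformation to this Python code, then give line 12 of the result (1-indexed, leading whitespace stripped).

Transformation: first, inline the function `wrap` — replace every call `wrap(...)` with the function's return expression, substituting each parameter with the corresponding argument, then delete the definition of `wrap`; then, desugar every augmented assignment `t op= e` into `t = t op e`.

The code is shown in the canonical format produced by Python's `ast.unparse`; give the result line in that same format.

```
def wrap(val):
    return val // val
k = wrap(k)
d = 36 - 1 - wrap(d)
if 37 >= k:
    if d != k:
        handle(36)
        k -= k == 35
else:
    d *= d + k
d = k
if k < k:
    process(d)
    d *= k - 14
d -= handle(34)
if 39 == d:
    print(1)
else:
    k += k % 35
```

Transformed code:
k = k // k
d = 36 - 1 - d // d
if 37 >= k:
    if d != k:
        handle(36)
        k = k - (k == 35)
else:
    d = d * (d + k)
d = k
if k < k:
    process(d)
    d = d * (k - 14)
d = d - handle(34)
if 39 == d:
    print(1)
else:
    k = k + k % 35

d = d * (k - 14)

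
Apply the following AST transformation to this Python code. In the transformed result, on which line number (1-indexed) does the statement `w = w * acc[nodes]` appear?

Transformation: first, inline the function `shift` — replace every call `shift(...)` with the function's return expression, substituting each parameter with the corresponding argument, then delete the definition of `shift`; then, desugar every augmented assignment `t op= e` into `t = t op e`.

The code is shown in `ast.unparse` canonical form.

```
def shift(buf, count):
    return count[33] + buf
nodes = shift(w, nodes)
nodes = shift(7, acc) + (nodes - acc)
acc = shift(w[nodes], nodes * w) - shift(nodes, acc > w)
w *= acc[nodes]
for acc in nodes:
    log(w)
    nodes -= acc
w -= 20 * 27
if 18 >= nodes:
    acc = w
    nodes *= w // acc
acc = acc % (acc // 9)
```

Transformed code:
nodes = nodes[33] + w
nodes = acc[33] + 7 + (nodes - acc)
acc = (nodes * w)[33] + w[nodes] - ((acc > w)[33] + nodes)
w = w * acc[nodes]
for acc in nodes:
    log(w)
    nodes = nodes - acc
w = w - 20 * 27
if 18 >= nodes:
    acc = w
    nodes = nodes * (w // acc)
acc = acc % (acc // 9)

4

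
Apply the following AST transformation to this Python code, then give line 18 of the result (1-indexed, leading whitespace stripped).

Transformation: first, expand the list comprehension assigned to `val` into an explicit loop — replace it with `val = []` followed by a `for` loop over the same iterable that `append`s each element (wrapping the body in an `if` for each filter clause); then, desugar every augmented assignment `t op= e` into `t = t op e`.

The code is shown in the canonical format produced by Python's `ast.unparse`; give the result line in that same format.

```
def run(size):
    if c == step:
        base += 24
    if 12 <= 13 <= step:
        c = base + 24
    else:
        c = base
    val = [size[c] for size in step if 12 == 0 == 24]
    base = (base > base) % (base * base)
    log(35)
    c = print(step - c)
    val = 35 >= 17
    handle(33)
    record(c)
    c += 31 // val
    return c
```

Transformed code:
def run(size):
    if c == step:
        base = base + 24
    if 12 <= 13 <= step:
        c = base + 24
    else:
        c = base
    val = []
    for size in step:
        if 12 == 0 == 24:
            val.append(size[c])
    base = (base > base) % (base * base)
    log(35)
    c = print(step - c)
    val = 35 >= 17
    handle(33)
    record(c)
    c = c + 31 // val
    return c

c = c + 31 // val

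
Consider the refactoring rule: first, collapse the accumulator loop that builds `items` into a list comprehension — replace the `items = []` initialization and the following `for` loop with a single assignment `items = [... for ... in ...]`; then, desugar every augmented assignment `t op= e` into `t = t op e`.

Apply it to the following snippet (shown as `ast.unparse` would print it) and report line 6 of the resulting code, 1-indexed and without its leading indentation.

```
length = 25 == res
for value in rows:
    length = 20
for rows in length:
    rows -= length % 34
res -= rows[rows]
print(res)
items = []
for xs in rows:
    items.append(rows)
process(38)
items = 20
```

res = res - rows[rows]

Transformed code:
length = 25 == res
for value in rows:
    length = 20
for rows in length:
    rows = rows - length % 34
res = res - rows[rows]
print(res)
items = [rows for xs in rows]
process(38)
items = 20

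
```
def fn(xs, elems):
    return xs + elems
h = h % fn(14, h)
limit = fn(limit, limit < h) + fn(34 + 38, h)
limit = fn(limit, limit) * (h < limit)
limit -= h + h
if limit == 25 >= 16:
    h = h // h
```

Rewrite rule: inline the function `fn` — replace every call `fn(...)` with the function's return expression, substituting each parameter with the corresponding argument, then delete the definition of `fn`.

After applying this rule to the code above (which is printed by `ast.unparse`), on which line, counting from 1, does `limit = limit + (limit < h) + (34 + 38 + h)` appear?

2

Transformed code:
h = h % (14 + h)
limit = limit + (limit < h) + (34 + 38 + h)
limit = (limit + limit) * (h < limit)
limit -= h + h
if limit == 25 >= 16:
    h = h // h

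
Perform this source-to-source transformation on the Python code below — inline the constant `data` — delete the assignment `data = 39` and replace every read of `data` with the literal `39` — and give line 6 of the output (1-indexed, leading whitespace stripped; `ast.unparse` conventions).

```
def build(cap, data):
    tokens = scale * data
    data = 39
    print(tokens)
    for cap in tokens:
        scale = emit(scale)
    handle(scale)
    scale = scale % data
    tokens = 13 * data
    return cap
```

handle(scale)

Transformed code:
def build(cap, data):
    tokens = scale * 39
    print(tokens)
    for cap in tokens:
        scale = emit(scale)
    handle(scale)
    scale = scale % 39
    tokens = 13 * 39
    return cap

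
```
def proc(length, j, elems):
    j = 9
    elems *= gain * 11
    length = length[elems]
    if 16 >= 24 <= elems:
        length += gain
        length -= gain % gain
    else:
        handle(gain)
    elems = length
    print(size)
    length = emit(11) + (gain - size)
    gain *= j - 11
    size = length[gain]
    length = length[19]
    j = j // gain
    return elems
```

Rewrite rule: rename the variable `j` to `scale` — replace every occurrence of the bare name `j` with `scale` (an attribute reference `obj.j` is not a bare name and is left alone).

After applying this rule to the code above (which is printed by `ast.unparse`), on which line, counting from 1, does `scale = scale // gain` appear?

Transformed code:
def proc(length, scale, elems):
    scale = 9
    elems *= gain * 11
    length = length[elems]
    if 16 >= 24 <= elems:
        length += gain
        length -= gain % gain
    else:
        handle(gain)
    elems = length
    print(size)
    length = emit(11) + (gain - size)
    gain *= scale - 11
    size = length[gain]
    length = length[19]
    scale = scale // gain
    return elems

16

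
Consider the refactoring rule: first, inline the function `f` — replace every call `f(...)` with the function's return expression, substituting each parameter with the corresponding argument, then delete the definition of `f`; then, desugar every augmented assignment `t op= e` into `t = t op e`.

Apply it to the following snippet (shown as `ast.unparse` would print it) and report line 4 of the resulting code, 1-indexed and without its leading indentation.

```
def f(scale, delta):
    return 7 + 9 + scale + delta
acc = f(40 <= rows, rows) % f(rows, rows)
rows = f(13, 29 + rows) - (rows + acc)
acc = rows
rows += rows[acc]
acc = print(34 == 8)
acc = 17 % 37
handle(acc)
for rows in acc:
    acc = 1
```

Transformed code:
acc = (7 + 9 + (40 <= rows) + rows) % (7 + 9 + rows + rows)
rows = 7 + 9 + 13 + (29 + rows) - (rows + acc)
acc = rows
rows = rows + rows[acc]
acc = print(34 == 8)
acc = 17 % 37
handle(acc)
for rows in acc:
    acc = 1

rows = rows + rows[acc]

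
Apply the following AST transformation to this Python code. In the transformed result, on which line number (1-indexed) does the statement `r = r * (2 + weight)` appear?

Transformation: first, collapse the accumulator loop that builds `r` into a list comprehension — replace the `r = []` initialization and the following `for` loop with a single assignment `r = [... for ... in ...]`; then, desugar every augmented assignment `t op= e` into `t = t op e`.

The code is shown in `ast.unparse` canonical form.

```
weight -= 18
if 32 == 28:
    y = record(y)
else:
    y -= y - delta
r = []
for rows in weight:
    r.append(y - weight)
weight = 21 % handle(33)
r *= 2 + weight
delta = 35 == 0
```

Transformed code:
weight = weight - 18
if 32 == 28:
    y = record(y)
else:
    y = y - (y - delta)
r = [y - weight for rows in weight]
weight = 21 % handle(33)
r = r * (2 + weight)
delta = 35 == 0

8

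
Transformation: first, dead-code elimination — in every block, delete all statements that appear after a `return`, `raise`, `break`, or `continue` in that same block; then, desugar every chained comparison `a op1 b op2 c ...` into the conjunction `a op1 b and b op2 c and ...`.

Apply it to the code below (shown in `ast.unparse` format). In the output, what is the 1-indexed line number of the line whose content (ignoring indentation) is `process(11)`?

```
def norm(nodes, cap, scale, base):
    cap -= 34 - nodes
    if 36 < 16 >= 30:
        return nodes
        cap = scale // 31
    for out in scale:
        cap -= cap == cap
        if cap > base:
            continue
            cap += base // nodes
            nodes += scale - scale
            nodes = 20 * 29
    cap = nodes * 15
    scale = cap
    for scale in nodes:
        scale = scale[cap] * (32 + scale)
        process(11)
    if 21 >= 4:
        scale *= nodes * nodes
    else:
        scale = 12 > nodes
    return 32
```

13

Transformed code:
def norm(nodes, cap, scale, base):
    cap -= 34 - nodes
    if 36 < 16 and 16 >= 30:
        return nodes
    for out in scale:
        cap -= cap == cap
        if cap > base:
            continue
    cap = nodes * 15
    scale = cap
    for scale in nodes:
        scale = scale[cap] * (32 + scale)
        process(11)
    if 21 >= 4:
        scale *= nodes * nodes
    else:
        scale = 12 > nodes
    return 32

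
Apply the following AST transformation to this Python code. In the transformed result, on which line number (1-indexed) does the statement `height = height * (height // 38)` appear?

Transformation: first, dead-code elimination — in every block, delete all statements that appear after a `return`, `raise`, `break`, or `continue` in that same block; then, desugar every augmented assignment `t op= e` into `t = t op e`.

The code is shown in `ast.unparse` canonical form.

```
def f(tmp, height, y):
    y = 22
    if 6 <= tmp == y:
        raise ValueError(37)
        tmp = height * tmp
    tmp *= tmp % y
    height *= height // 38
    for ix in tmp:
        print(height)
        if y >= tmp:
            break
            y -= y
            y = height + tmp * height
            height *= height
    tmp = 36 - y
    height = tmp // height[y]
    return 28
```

Transformed code:
def f(tmp, height, y):
    y = 22
    if 6 <= tmp == y:
        raise ValueError(37)
    tmp = tmp * (tmp % y)
    height = height * (height // 38)
    for ix in tmp:
        print(height)
        if y >= tmp:
            break
    tmp = 36 - y
    height = tmp // height[y]
    return 28

6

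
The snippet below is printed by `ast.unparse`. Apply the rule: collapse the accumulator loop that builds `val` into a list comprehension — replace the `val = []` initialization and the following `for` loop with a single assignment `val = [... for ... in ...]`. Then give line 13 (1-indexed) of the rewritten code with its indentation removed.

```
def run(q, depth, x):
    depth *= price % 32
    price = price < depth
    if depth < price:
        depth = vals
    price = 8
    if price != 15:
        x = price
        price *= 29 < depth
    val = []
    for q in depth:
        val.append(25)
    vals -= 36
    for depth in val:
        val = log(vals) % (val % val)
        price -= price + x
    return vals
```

Transformed code:
def run(q, depth, x):
    depth *= price % 32
    price = price < depth
    if depth < price:
        depth = vals
    price = 8
    if price != 15:
        x = price
        price *= 29 < depth
    val = [25 for q in depth]
    vals -= 36
    for depth in val:
        val = log(vals) % (val % val)
        price -= price + x
    return vals

val = log(vals) % (val % val)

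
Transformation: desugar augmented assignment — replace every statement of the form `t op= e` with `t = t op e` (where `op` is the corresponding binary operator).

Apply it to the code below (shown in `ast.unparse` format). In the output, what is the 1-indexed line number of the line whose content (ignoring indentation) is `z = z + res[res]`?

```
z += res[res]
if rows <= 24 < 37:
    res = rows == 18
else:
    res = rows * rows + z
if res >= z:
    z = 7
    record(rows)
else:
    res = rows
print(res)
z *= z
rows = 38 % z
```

1

Transformed code:
z = z + res[res]
if rows <= 24 < 37:
    res = rows == 18
else:
    res = rows * rows + z
if res >= z:
    z = 7
    record(rows)
else:
    res = rows
print(res)
z = z * z
rows = 38 % z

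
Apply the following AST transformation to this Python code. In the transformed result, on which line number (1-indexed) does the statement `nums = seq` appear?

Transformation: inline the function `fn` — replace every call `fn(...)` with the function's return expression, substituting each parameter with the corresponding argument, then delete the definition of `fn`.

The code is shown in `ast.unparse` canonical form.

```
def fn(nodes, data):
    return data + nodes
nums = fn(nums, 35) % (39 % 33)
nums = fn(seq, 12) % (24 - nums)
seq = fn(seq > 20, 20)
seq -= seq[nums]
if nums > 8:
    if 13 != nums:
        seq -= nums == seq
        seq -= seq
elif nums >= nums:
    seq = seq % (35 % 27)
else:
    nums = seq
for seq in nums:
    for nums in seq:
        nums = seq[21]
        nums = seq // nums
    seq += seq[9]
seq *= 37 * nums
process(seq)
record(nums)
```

Transformed code:
nums = (35 + nums) % (39 % 33)
nums = (12 + seq) % (24 - nums)
seq = 20 + (seq > 20)
seq -= seq[nums]
if nums > 8:
    if 13 != nums:
        seq -= nums == seq
        seq -= seq
elif nums >= nums:
    seq = seq % (35 % 27)
else:
    nums = seq
for seq in nums:
    for nums in seq:
        nums = seq[21]
        nums = seq // nums
    seq += seq[9]
seq *= 37 * nums
process(seq)
record(nums)

12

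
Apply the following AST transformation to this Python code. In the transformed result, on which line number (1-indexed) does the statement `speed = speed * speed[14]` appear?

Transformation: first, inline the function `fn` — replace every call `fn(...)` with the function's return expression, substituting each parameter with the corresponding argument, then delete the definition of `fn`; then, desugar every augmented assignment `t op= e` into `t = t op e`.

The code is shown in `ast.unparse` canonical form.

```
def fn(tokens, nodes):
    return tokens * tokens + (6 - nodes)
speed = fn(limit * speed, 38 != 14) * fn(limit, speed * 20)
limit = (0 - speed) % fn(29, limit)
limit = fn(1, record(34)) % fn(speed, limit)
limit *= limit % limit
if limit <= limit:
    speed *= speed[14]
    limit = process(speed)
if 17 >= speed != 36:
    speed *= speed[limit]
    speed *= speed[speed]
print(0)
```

Transformed code:
speed = (limit * speed * (limit * speed) + (6 - (38 != 14))) * (limit * limit + (6 - speed * 20))
limit = (0 - speed) % (29 * 29 + (6 - limit))
limit = (1 * 1 + (6 - record(34))) % (speed * speed + (6 - limit))
limit = limit * (limit % limit)
if limit <= limit:
    speed = speed * speed[14]
    limit = process(speed)
if 17 >= speed != 36:
    speed = speed * speed[limit]
    speed = speed * speed[speed]
print(0)

6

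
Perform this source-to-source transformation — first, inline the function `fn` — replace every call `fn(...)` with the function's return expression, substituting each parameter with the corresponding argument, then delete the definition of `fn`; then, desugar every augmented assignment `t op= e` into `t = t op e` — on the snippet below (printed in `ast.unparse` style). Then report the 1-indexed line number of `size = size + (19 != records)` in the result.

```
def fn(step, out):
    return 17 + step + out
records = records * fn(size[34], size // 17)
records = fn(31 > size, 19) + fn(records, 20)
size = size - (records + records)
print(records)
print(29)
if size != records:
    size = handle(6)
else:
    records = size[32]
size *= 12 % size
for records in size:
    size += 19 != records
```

12

Transformed code:
records = records * (17 + size[34] + size // 17)
records = 17 + (31 > size) + 19 + (17 + records + 20)
size = size - (records + records)
print(records)
print(29)
if size != records:
    size = handle(6)
else:
    records = size[32]
size = size * (12 % size)
for records in size:
    size = size + (19 != records)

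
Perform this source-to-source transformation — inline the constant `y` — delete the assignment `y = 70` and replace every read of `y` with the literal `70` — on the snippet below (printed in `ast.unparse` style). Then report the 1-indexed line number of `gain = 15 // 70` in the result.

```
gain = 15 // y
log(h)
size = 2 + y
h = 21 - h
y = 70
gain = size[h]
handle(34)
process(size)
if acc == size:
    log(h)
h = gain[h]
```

Transformed code:
gain = 15 // 70
log(h)
size = 2 + 70
h = 21 - h
gain = size[h]
handle(34)
process(size)
if acc == size:
    log(h)
h = gain[h]

1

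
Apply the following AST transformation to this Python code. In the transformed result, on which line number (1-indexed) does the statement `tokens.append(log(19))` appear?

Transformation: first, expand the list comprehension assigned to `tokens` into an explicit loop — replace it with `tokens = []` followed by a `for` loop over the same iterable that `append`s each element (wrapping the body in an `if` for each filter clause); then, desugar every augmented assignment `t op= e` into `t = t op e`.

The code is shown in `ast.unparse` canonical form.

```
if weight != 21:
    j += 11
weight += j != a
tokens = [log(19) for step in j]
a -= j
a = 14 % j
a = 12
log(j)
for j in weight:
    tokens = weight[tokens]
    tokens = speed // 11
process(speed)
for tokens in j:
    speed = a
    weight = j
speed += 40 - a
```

Transformed code:
if weight != 21:
    j = j + 11
weight = weight + (j != a)
tokens = []
for step in j:
    tokens.append(log(19))
a = a - j
a = 14 % j
a = 12
log(j)
for j in weight:
    tokens = weight[tokens]
    tokens = speed // 11
process(speed)
for tokens in j:
    speed = a
    weight = j
speed = speed + (40 - a)

6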